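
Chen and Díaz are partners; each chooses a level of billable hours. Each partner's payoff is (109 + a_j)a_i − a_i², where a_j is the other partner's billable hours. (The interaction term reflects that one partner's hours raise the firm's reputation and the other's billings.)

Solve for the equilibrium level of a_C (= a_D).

Chen's payoff is (109 + a_D)a_C − a_C².
∂π/∂a_C = 109 + a_D − 2a_C = 0, so a_C = 54.5 + 0.5a_D.
Setting a_C = a_D in the reaction function: a_C = 54.5 + 0.5a_C, so a_C = 54.5 / 0.5 = 109.

109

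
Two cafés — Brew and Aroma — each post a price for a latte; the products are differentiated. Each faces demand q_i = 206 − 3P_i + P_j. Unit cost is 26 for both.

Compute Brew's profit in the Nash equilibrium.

2845.92

Brew's profit: π = (P_{Brew} − 26)(206 − 3P_{Brew} + P_{Aroma}).
∂π/∂P_{Brew} = 284 − 6P_{Brew} + P_{Aroma} = 0 ⇒ P_{Brew} = 142/3 + (1/6)P_{Aroma}.
The game is symmetric, so in equilibrium P_{Aroma} = P_{Brew}: the reaction function gives (5/6)P_{Brew} = 142/3, hence P_{Brew} = 56.8.
q_{Brew} = 206 − 3·56.8 + 56.8 = 92.4.
Profit = (56.8 − 26)·92.4 = 2845.92.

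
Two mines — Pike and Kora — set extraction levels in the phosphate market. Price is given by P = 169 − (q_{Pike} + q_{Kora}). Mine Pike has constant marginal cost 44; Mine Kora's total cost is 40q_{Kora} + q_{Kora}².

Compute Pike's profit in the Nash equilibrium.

Mine Pike's profit: π = q_{Pike}(169 − (q_{Pike} + q_{Kora})) − 44q_{Pike}.
∂π/∂q_{Pike} = 125 − 2q_{Pike} − q_{Kora} = 0, so q_{Pike} = 62.5 − 0.5q_{Kora}.
For Kora: ∂π/∂q_{Kora} = 129 − 4q_{Kora} − q_{Pike} = 0 ⇒ q_{Kora} = 32.25 − 0.25q_{Pike}.
Substituting the second reaction function into the first: q_{Pike} = 62.5 − 0.5(32.25 − 0.25q_{Pike}), which gives 0.875q_{Pike} = 46.375 ⇒ q_{Pike} = 53.
Then q_{Kora} = 32.25 − 0.25·53 = 19.
Price P = 169 − 72 = 97.
Pike's profit: (97 − 44)·53 = 2809.

2809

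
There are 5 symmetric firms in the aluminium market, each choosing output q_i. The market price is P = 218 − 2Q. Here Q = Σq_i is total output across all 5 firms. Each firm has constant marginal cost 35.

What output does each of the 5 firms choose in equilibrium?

A representative firm's profit is π_i = q_i(218 − 2Q) − 35q_i, with Q = q_i + Σ_{j≠i} q_j.
First-order condition: 183 − 4q_i − 2Σ_{j≠i} q_j = 0.
With identical firms, set every q_j = q: then 183 − 4q − 8q = 0, i.e. q = 183/12 = 15.25.

15.25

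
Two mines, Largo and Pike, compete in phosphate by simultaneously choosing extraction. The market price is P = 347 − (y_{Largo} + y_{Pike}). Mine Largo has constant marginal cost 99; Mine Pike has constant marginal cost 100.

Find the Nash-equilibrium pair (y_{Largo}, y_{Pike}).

83, 82

Mine Largo's profit: π = y_{Largo}(347 − (y_{Largo} + y_{Pike})) − 99y_{Largo}.
∂π/∂y_{Largo} = 248 − 2y_{Largo} − y_{Pike} = 0, so y_{Largo} = 124 − 0.5y_{Pike}.
By the same steps for Pike: y_{Pike} = 123.5 − 0.5y_{Largo}.
Plugging y_{Pike} into Largo's best response: y_{Largo} = 124 − 0.5(123.5 − 0.5y_{Largo}) ⇒ 0.75y_{Largo} = 62.25, so y_{Largo} = 83.
Then y_{Pike} = 123.5 − 0.5·83 = 82.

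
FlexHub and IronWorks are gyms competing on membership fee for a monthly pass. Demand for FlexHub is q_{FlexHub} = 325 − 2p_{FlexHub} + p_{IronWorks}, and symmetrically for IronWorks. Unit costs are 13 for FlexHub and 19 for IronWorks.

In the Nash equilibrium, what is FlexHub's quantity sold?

209.6

FlexHub's profit: π = (p_{FlexHub} − 13)(325 − 2p_{FlexHub} + p_{IronWorks}).
∂π/∂p_{FlexHub} = 351 − 4p_{FlexHub} + p_{IronWorks} = 0 ⇒ p_{FlexHub} = 87.75 + 0.25p_{IronWorks}.
Similarly p_{IronWorks} = 90.75 + 0.25p_{FlexHub}.
Plugging p_{IronWorks} into FlexHub's best response: p_{FlexHub} = 87.75 + 0.25(90.75 + 0.25p_{FlexHub}) ⇒ 0.9375p_{FlexHub} = 110.4375, so p_{FlexHub} = 117.8.
Then p_{IronWorks} = 90.75 + 0.25·117.8 = 120.2.
q_{FlexHub} = 325 − 2·117.8 + 120.2 = 209.6.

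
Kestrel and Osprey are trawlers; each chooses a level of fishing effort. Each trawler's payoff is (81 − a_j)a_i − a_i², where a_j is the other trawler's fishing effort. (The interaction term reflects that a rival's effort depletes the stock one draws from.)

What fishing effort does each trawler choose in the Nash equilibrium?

27

Kestrel's payoff is (81 − a_O)a_K − a_K².
∂π/∂a_K = 81 − a_O − 2a_K = 0, so a_K = 40.5 − 0.5a_O.
Setting a_K = a_O in the reaction function: a_K = 40.5 − 0.5a_K, so a_K = 40.5 / 1.5 = 27.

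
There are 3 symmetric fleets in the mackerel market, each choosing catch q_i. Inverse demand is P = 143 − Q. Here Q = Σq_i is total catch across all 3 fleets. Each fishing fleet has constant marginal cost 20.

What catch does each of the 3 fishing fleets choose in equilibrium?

A representative fishing fleet's profit is π_i = q_i(143 − Q) − 20q_i, with Q = q_i + Σ_{j≠i} q_j.
First-order condition: 123 − 2q_i − Σ_{j≠i} q_j = 0.
Imposing symmetry (q_j = q for all j) turns Σ_{j≠i} q_j into 2q, so 123 = 4q and q = 30.75.

30.75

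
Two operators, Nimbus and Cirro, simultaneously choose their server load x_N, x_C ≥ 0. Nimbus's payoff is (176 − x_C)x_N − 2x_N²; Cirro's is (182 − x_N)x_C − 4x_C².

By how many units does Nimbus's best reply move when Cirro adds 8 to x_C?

-2

Expanding Nimbus's payoff: 176x_N − x_Cx_N − 2x_N².
∂π/∂x_N = 176 − x_C − 4x_N = 0, so x_N = 44 − 0.25x_C.
The reaction-function slope is −0.25, so an 8-unit rise in x_C moves x_N by −0.25 × 8 = −2. Nimbus's best response falls — the actions are strategic substitutes.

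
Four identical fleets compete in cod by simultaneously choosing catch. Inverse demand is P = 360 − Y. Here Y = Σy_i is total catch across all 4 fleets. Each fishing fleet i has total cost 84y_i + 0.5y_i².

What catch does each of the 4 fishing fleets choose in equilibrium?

46

A representative fishing fleet's profit is π_i = y_i(360 − Y) − 84y_i − 0.5y_i², with Y = y_i + Σ_{j≠i} y_j.
First-order condition: 276 − 3y_i − Σ_{j≠i} y_j = 0.
In a symmetric equilibrium every fishing fleet chooses the same y, so Σ_{j≠i} y_j = 3y. The condition becomes 276 − 6y = 0, giving y = 276/6 = 46.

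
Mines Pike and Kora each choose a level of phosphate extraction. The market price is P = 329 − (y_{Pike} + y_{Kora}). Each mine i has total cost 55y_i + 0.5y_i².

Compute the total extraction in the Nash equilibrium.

Mine Pike's profit: π = y_{Pike}(329 − (y_{Pike} + y_{Kora})) − 55y_{Pike} − 0.5y_{Pike}².
∂π/∂y_{Pike} = 274 − 3y_{Pike} − y_{Kora} = 0, so y_{Pike} = 274/3 − (1/3)y_{Kora}.
By symmetry y_{Kora} = y_{Pike}; substituting into the reaction function, (4/3)y_{Pike} = 274/3 and y_{Pike} = 68.5.
Total extraction: 68.5 + 68.5 = 137.

137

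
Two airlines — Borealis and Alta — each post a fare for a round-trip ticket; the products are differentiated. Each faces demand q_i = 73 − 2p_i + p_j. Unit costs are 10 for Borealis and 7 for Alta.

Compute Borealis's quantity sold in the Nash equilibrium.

41.2

Borealis's profit: π = (p_{Borealis} − 10)(73 − 2p_{Borealis} + p_{Alta}).
∂π/∂p_{Borealis} = 93 − 4p_{Borealis} + p_{Alta} = 0 ⇒ p_{Borealis} = 23.25 + 0.25p_{Alta}.
Similarly p_{Alta} = 21.75 + 0.25p_{Borealis}.
Solving the two reaction functions simultaneously: (1 − (0.25)(0.25))p_{Borealis} = 23.25 + 0.25·21.75, so 0.9375p_{Borealis} = 28.6875 and p_{Borealis} = 30.6.
Then p_{Alta} = 21.75 + 0.25·30.6 = 29.4.
q_{Borealis} = 73 − 2·30.6 + 29.4 = 41.2.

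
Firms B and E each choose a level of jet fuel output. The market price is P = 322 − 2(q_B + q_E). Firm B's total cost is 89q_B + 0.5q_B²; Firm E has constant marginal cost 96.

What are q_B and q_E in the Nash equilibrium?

30, 41.5

Firm B's profit: π = q_B(322 − 2(q_B + q_E)) − 89q_B − 0.5q_B².
∂π/∂q_B = 233 − 5q_B − 2q_E = 0, so q_B = 46.6 − 0.4q_E.
For E: ∂π/∂q_E = 226 − 4q_E − 2q_B = 0 ⇒ q_E = 56.5 − 0.5q_B.
Plugging q_E into B's best response: q_B = 46.6 − 0.4(56.5 − 0.5q_B) ⇒ 0.8q_B = 24, so q_B = 30.
Then q_E = 56.5 − 0.5·30 = 41.5.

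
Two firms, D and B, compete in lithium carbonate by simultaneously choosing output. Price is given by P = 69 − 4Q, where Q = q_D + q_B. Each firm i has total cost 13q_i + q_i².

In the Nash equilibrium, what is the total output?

8

Firm D's profit: π = q_D(69 − 4(q_D + q_B)) − 13q_D − q_D².
∂π/∂q_D = 56 − 10q_D − 4q_B = 0, so q_D = 5.6 − 0.4q_B.
Setting q_D = q_B in the reaction function: q_D = 5.6 − 0.4q_D, so q_D = 5.6 / 1.4 = 4.
Total output: 4 + 4 = 8.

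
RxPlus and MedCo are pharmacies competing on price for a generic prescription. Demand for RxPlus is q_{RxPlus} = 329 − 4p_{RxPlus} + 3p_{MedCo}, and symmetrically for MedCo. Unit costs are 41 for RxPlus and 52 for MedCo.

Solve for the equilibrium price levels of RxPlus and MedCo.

RxPlus's profit: π = (p_{RxPlus} − 41)(329 − 4p_{RxPlus} + 3p_{MedCo}).
∂π/∂p_{RxPlus} = 493 − 8p_{RxPlus} + 3p_{MedCo} = 0 ⇒ p_{RxPlus} = 61.625 + 0.375p_{MedCo}.
Similarly p_{MedCo} = 67.125 + 0.375p_{RxPlus}.
Solving the two reaction functions simultaneously: (1 − (0.375)(0.375))p_{RxPlus} = 61.625 + 0.375·67.125, so (55/64)p_{RxPlus} = 5555/64 and p_{RxPlus} = 101.
Then p_{MedCo} = 67.125 + 0.375·101 = 105.

101, 105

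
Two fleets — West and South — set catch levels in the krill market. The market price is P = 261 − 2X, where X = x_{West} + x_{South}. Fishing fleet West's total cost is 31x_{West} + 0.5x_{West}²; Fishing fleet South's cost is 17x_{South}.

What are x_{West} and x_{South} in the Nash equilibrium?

27, 47.5

Fishing fleet West's profit: π = x_{West}(261 − 2(x_{West} + x_{South})) − 31x_{West} − 0.5x_{West}².
∂π/∂x_{West} = 230 − 5x_{West} − 2x_{South} = 0, so x_{West} = 46 − 0.4x_{South}.
For South: ∂π/∂x_{South} = 244 − 4x_{South} − 2x_{West} = 0 ⇒ x_{South} = 61 − 0.5x_{West}.
Solving the two reaction functions simultaneously: (1 − (−0.4)(−0.5))x_{West} = 46 − 0.4·61, so 0.8x_{West} = 21.6 and x_{West} = 27.
Then x_{South} = 61 − 0.5·27 = 47.5.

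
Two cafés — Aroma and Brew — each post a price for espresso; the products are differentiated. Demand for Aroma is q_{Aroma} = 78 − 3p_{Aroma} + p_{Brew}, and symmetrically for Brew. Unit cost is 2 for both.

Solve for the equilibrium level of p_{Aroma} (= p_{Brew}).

Aroma's profit: π = (p_{Aroma} − 2)(78 − 3p_{Aroma} + p_{Brew}).
∂π/∂p_{Aroma} = 84 − 6p_{Aroma} + p_{Brew} = 0 ⇒ p_{Aroma} = 14 + (1/6)p_{Brew}.
The game is symmetric, so in equilibrium p_{Brew} = p_{Aroma}: the reaction function gives (5/6)p_{Aroma} = 14, hence p_{Aroma} = 16.8.

16.8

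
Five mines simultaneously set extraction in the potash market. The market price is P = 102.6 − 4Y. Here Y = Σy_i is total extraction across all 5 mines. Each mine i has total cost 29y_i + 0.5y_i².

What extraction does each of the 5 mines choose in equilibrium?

2.944

A representative mine's profit is π_i = y_i(102.6 − 4Y) − 29y_i − 0.5y_i², with Y = y_i + Σ_{j≠i} y_j.
First-order condition: 73.6 − 9y_i − 4Σ_{j≠i} y_j = 0.
Imposing symmetry (y_j = y for all j) turns Σ_{j≠i} y_j into 4y, so 73.6 = 25y and y = 2.944.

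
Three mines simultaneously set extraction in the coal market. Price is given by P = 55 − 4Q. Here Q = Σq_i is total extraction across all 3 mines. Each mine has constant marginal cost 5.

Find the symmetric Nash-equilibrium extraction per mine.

3.125

A representative mine's profit is π_i = q_i(55 − 4Q) − 5q_i, with Q = q_i + Σ_{j≠i} q_j.
First-order condition: 50 − 8q_i − 4Σ_{j≠i} q_j = 0.
With identical mines, set every q_j = q: then 50 − 8q − 8q = 0, i.e. q = 50/16 = 3.125.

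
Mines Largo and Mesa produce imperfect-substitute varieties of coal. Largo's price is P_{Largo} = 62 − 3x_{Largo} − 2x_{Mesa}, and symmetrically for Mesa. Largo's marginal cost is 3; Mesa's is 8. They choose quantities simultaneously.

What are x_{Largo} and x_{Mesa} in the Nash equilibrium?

7.6875, 6.4375

Mine Largo's profit: π = x_{Largo}(62 − 3x_{Largo} − 2x_{Mesa}) − 3x_{Largo}.
∂π/∂x_{Largo} = 59 − 6x_{Largo} − 2x_{Mesa} = 0 ⇒ x_{Largo} = 59/6 − (1/3)x_{Mesa}.
Similarly x_{Mesa} = 9 − (1/3)x_{Largo}.
Plugging x_{Mesa} into Largo's best response: x_{Largo} = 59/6 − (1/3)(9 − (1/3)x_{Largo}) ⇒ (8/9)x_{Largo} = 41/6, so x_{Largo} = 7.6875.
Then x_{Mesa} = 9 − (1/3)·7.6875 = 6.4375.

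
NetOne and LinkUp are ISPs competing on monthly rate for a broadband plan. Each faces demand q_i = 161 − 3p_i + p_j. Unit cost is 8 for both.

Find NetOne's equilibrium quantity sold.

NetOne's profit: π = (p_{NetOne} − 8)(161 − 3p_{NetOne} + p_{LinkUp}).
∂π/∂p_{NetOne} = 185 − 6p_{NetOne} + p_{LinkUp} = 0 ⇒ p_{NetOne} = 185/6 + (1/6)p_{LinkUp}.
By symmetry p_{LinkUp} = p_{NetOne}; substituting into the reaction function, (5/6)p_{NetOne} = 185/6 and p_{NetOne} = 37.
q_{NetOne} = 161 − 3·37 + 37 = 87.

87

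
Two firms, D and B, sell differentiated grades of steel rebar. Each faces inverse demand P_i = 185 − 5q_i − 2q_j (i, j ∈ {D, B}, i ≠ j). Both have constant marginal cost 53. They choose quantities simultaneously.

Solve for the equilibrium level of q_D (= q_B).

Firm D's profit: π = q_D(185 − 5q_D − 2q_B) − 53q_D.
∂π/∂q_D = 132 − 10q_D − 2q_B = 0 ⇒ q_D = 13.2 − 0.2q_B.
Setting q_D = q_B in the reaction function: q_D = 13.2 − 0.2q_D, so q_D = 13.2 / 1.2 = 11.

11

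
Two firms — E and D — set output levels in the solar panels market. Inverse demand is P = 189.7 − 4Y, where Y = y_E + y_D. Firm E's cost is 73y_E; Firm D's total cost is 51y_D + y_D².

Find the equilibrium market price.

111.2625

Firm E's profit: π = y_E(189.7 − 4(y_E + y_D)) − 73y_E.
∂π/∂y_E = 116.7 − 8y_E − 4y_D = 0, so y_E = 14.5875 − 0.5y_D.
For D: ∂π/∂y_D = 138.7 − 10y_D − 4y_E = 0 ⇒ y_D = 13.87 − 0.4y_E.
Plugging y_D into E's best response: y_E = 14.5875 − 0.5(13.87 − 0.4y_E) ⇒ 0.8y_E = 7.6525, so y_E = 3061/320.
Then y_D = 13.87 − 0.4·(3061/320) = 1607/160.
Equilibrium price: P = 189.7 − 4·(1255/64) = 111.2625.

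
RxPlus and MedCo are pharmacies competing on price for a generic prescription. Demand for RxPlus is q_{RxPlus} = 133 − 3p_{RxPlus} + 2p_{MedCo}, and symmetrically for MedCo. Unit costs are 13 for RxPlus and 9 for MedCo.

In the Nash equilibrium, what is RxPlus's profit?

2566.6875

RxPlus's profit: π = (p_{RxPlus} − 13)(133 − 3p_{RxPlus} + 2p_{MedCo}).
∂π/∂p_{RxPlus} = 172 − 6p_{RxPlus} + 2p_{MedCo} = 0 ⇒ p_{RxPlus} = 86/3 + (1/3)p_{MedCo}.
Similarly p_{MedCo} = 80/3 + (1/3)p_{RxPlus}.
Plugging p_{MedCo} into RxPlus's best response: p_{RxPlus} = 86/3 + (1/3)(80/3 + (1/3)p_{RxPlus}) ⇒ (8/9)p_{RxPlus} = 338/9, so p_{RxPlus} = 42.25.
Then p_{MedCo} = 80/3 + (1/3)·42.25 = 40.75.
q_{RxPlus} = 133 − 3·42.25 + 2·40.75 = 87.75.
Profit = (42.25 − 13)·87.75 = 2566.6875.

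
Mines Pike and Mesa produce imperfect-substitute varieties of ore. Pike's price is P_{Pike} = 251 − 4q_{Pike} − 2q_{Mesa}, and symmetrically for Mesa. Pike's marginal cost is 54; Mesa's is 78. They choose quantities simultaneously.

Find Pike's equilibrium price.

Mine Pike's profit: π = q_{Pike}(251 − 4q_{Pike} − 2q_{Mesa}) − 54q_{Pike}.
∂π/∂q_{Pike} = 197 − 8q_{Pike} − 2q_{Mesa} = 0 ⇒ q_{Pike} = 24.625 − 0.25q_{Mesa}.
Similarly q_{Mesa} = 21.625 − 0.25q_{Pike}.
Substituting the second reaction function into the first: q_{Pike} = 24.625 − 0.25(21.625 − 0.25q_{Pike}), which gives 0.9375q_{Pike} = 615/32 ⇒ q_{Pike} = 20.5.
Then q_{Mesa} = 21.625 − 0.25·20.5 = 16.5.
P_{Pike} = 251 − 4·20.5 − 2·16.5 = 136.

136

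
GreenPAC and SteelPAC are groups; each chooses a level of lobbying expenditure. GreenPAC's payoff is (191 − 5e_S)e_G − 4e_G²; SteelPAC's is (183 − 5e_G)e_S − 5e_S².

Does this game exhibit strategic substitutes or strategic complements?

strategic substitutes

Expanding GreenPAC's payoff: 191e_G − 5e_Se_G − 4e_G².
∂π/∂e_G = 191 − 5e_S − 8e_G = 0, so e_G = 23.875 − 0.625e_S.
The best-response slope de_G/de_S = −0.625 < 0: the reaction function is downward-sloping, so the choices are strategic substitutes.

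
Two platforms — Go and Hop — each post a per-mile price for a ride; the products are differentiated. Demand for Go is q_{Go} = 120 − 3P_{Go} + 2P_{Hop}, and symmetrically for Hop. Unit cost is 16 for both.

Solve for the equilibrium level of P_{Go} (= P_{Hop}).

42

Go's profit: π = (P_{Go} − 16)(120 − 3P_{Go} + 2P_{Hop}).
∂π/∂P_{Go} = 168 − 6P_{Go} + 2P_{Hop} = 0 ⇒ P_{Go} = 28 + (1/3)P_{Hop}.
By symmetry P_{Hop} = P_{Go}; substituting into the reaction function, (2/3)P_{Go} = 28 and P_{Go} = 42.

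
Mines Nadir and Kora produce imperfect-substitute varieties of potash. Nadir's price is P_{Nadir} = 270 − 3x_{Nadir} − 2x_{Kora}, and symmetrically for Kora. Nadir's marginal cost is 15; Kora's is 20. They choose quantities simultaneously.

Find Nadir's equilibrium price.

111.5625

Mine Nadir's profit: π = x_{Nadir}(270 − 3x_{Nadir} − 2x_{Kora}) − 15x_{Nadir}.
∂π/∂x_{Nadir} = 255 − 6x_{Nadir} − 2x_{Kora} = 0 ⇒ x_{Nadir} = 42.5 − (1/3)x_{Kora}.
Similarly x_{Kora} = 125/3 − (1/3)x_{Nadir}.
Solving the two reaction functions simultaneously: (1 − (−1/3)(−1/3))x_{Nadir} = 42.5 − (1/3)·(125/3), so (8/9)x_{Nadir} = 515/18 and x_{Nadir} = 32.1875.
Then x_{Kora} = 125/3 − (1/3)·32.1875 = 30.9375.
P_{Nadir} = 270 − 3·32.1875 − 2·30.9375 = 111.5625.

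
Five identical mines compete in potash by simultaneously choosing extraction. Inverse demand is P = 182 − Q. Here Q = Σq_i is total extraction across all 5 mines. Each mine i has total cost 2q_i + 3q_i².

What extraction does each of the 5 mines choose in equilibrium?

15

A representative mine's profit is π_i = q_i(182 − Q) − 2q_i − 3q_i², with Q = q_i + Σ_{j≠i} q_j.
First-order condition: 180 − 8q_i − Σ_{j≠i} q_j = 0.
In a symmetric equilibrium every mine chooses the same q, so Σ_{j≠i} q_j = 4q. The condition becomes 180 − 12q = 0, giving q = 180/12 = 15.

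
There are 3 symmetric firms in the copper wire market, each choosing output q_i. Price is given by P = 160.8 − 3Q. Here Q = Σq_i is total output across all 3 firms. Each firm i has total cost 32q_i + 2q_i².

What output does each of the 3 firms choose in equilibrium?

8.05

A representative firm's profit is π_i = q_i(160.8 − 3Q) − 32q_i − 2q_i², with Q = q_i + Σ_{j≠i} q_j.
First-order condition: 128.8 − 10q_i − 3Σ_{j≠i} q_j = 0.
In a symmetric equilibrium every firm chooses the same q, so Σ_{j≠i} q_j = 2q. The condition becomes 128.8 − 16q = 0, giving q = 128.8/16 = 8.05.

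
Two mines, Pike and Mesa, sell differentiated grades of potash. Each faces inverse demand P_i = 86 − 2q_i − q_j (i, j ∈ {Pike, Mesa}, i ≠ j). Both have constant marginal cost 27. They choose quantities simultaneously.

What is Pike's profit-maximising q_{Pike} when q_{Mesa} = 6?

13.25

Mine Pike's profit: π = q_{Pike}(86 − 2q_{Pike} − q_{Mesa}) − 27q_{Pike}.
∂π/∂q_{Pike} = 59 − 4q_{Pike} − q_{Mesa} = 0 ⇒ q_{Pike} = 14.75 − 0.25q_{Mesa}.
At q_{Mesa} = 6: q_{Pike} = 14.75 − 0.25·6 = 13.25.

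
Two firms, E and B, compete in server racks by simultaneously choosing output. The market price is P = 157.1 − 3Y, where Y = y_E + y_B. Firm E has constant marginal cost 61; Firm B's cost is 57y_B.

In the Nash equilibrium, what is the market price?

Firm E's profit: π = y_E(157.1 − 3(y_E + y_B)) − 61y_E.
∂π/∂y_E = 96.1 − 6y_E − 3y_B = 0, so y_E = 961/60 − 0.5y_B.
By the same steps for B: y_B = 1001/60 − 0.5y_E.
Plugging y_B into E's best response: y_E = 961/60 − 0.5(1001/60 − 0.5y_E) ⇒ 0.75y_E = 7.675, so y_E = 307/30.
Then y_B = 1001/60 − 0.5·(307/30) = 347/30.
Equilibrium price: P = 157.1 − 3·21.8 = 91.7.

91.7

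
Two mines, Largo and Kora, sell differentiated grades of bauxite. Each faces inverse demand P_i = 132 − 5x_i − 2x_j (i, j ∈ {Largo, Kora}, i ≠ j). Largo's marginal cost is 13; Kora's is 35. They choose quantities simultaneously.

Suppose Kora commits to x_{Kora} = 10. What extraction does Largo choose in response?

9.9

Mine Largo's profit: π = x_{Largo}(132 − 5x_{Largo} − 2x_{Kora}) − 13x_{Largo}.
∂π/∂x_{Largo} = 119 − 10x_{Largo} − 2x_{Kora} = 0 ⇒ x_{Largo} = 11.9 − 0.2x_{Kora}.
At x_{Kora} = 10: x_{Largo} = 11.9 − 0.2·10 = 9.9.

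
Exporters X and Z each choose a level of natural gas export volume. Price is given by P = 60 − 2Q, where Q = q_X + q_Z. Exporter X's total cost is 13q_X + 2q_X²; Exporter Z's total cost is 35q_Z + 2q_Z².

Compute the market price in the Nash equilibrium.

45.6

Exporter X's profit: π = q_X(60 − 2(q_X + q_Z)) − 13q_X − 2q_X².
∂π/∂q_X = 47 − 8q_X − 2q_Z = 0, so q_X = 5.875 − 0.25q_Z.
By the same steps for Z: q_Z = 3.125 − 0.25q_X.
Plugging q_Z into X's best response: q_X = 5.875 − 0.25(3.125 − 0.25q_X) ⇒ 0.9375q_X = 163/32, so q_X = 163/30.
Then q_Z = 3.125 − 0.25·(163/30) = 53/30.
Equilibrium price: P = 60 − 2·7.2 = 45.6.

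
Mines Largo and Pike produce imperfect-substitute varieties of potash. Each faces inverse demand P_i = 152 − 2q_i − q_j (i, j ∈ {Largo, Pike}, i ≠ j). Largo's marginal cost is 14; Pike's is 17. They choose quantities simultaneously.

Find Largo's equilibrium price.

69.6

Mine Largo's profit: π = q_{Largo}(152 − 2q_{Largo} − q_{Pike}) − 14q_{Largo}.
∂π/∂q_{Largo} = 138 − 4q_{Largo} − q_{Pike} = 0 ⇒ q_{Largo} = 34.5 − 0.25q_{Pike}.
Similarly q_{Pike} = 33.75 − 0.25q_{Largo}.
Substituting the second reaction function into the first: q_{Largo} = 34.5 − 0.25(33.75 − 0.25q_{Largo}), which gives 0.9375q_{Largo} = 26.0625 ⇒ q_{Largo} = 27.8.
Then q_{Pike} = 33.75 − 0.25·27.8 = 26.8.
P_{Largo} = 152 − 2·27.8 − 26.8 = 69.6.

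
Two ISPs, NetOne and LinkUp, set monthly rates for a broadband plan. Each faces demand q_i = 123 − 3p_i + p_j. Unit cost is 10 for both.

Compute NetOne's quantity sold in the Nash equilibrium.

61.8

NetOne's profit: π = (p_{NetOne} − 10)(123 − 3p_{NetOne} + p_{LinkUp}).
∂π/∂p_{NetOne} = 153 − 6p_{NetOne} + p_{LinkUp} = 0 ⇒ p_{NetOne} = 25.5 + (1/6)p_{LinkUp}.
Setting p_{NetOne} = p_{LinkUp} in the reaction function: p_{NetOne} = 25.5 + (1/6)p_{NetOne}, so p_{NetOne} = 25.5 / (5/6) = 30.6.
q_{NetOne} = 123 − 3·30.6 + 30.6 = 61.8.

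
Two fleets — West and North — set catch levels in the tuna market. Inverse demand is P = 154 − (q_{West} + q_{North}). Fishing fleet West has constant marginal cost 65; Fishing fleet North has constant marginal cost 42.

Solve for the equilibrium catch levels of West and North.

22, 45

Fishing fleet West's profit: π = q_{West}(154 − (q_{West} + q_{North})) − 65q_{West}.
∂π/∂q_{West} = 89 − 2q_{West} − q_{North} = 0, so q_{West} = 44.5 − 0.5q_{North}.
By the same steps for North: q_{North} = 56 − 0.5q_{West}.
Substituting the second reaction function into the first: q_{West} = 44.5 − 0.5(56 − 0.5q_{West}), which gives 0.75q_{West} = 16.5 ⇒ q_{West} = 22.
Then q_{North} = 56 − 0.5·22 = 45.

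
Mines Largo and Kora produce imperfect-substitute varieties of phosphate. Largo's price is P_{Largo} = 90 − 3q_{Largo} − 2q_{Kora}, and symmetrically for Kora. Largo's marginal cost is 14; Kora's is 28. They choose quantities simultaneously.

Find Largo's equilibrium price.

45.125

Mine Largo's profit: π = q_{Largo}(90 − 3q_{Largo} − 2q_{Kora}) − 14q_{Largo}.
∂π/∂q_{Largo} = 76 − 6q_{Largo} − 2q_{Kora} = 0 ⇒ q_{Largo} = 38/3 − (1/3)q_{Kora}.
Similarly q_{Kora} = 31/3 − (1/3)q_{Largo}.
Solving the two reaction functions simultaneously: (1 − (−1/3)(−1/3))q_{Largo} = 38/3 − (1/3)·(31/3), so (8/9)q_{Largo} = 83/9 and q_{Largo} = 10.375.
Then q_{Kora} = 31/3 − (1/3)·10.375 = 6.875.
P_{Largo} = 90 − 3·10.375 − 2·6.875 = 45.125.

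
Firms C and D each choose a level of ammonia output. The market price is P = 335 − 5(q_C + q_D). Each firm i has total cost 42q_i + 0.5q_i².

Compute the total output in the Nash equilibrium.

36.625

Firm C's profit: π = q_C(335 − 5(q_C + q_D)) − 42q_C − 0.5q_C².
∂π/∂q_C = 293 − 11q_C − 5q_D = 0, so q_C = 293/11 − (5/11)q_D.
Setting q_C = q_D in the reaction function: q_C = 293/11 − (5/11)q_C, so q_C = (293/11) / (16/11) = 18.3125.
Total output: 18.3125 + 18.3125 = 36.625.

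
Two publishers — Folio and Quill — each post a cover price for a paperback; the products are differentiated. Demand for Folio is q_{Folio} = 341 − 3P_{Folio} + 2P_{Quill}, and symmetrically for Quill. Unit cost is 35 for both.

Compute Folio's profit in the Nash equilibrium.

Folio's profit: π = (P_{Folio} − 35)(341 − 3P_{Folio} + 2P_{Quill}).
∂π/∂P_{Folio} = 446 − 6P_{Folio} + 2P_{Quill} = 0 ⇒ P_{Folio} = 223/3 + (1/3)P_{Quill}.
Setting P_{Folio} = P_{Quill} in the reaction function: P_{Folio} = 223/3 + (1/3)P_{Folio}, so P_{Folio} = (223/3) / (2/3) = 111.5.
q_{Folio} = 341 − 3·111.5 + 2·111.5 = 229.5.
Profit = (111.5 − 35)·229.5 = 17556.75.

17556.75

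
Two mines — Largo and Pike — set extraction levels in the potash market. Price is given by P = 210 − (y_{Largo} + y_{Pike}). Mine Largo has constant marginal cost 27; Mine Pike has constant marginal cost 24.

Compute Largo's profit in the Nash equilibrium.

3600

Mine Largo's profit: π = y_{Largo}(210 − (y_{Largo} + y_{Pike})) − 27y_{Largo}.
∂π/∂y_{Largo} = 183 − 2y_{Largo} − y_{Pike} = 0, so y_{Largo} = 91.5 − 0.5y_{Pike}.
By the same steps for Pike: y_{Pike} = 93 − 0.5y_{Largo}.
Substituting the second reaction function into the first: y_{Largo} = 91.5 − 0.5(93 − 0.5y_{Largo}), which gives 0.75y_{Largo} = 45 ⇒ y_{Largo} = 60.
Then y_{Pike} = 93 − 0.5·60 = 63.
Price P = 210 − 123 = 87.
Largo's profit: (87 − 27)·60 = 3600.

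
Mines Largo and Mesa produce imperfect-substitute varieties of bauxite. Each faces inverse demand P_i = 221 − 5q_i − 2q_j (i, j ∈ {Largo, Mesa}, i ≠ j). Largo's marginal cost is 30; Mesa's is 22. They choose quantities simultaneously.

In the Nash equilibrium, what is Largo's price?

108.75

Mine Largo's profit: π = q_{Largo}(221 − 5q_{Largo} − 2q_{Mesa}) − 30q_{Largo}.
∂π/∂q_{Largo} = 191 − 10q_{Largo} − 2q_{Mesa} = 0 ⇒ q_{Largo} = 19.1 − 0.2q_{Mesa}.
Similarly q_{Mesa} = 19.9 − 0.2q_{Largo}.
Plugging q_{Mesa} into Largo's best response: q_{Largo} = 19.1 − 0.2(19.9 − 0.2q_{Largo}) ⇒ 0.96q_{Largo} = 15.12, so q_{Largo} = 15.75.
Then q_{Mesa} = 19.9 − 0.2·15.75 = 16.75.
P_{Largo} = 221 − 5·15.75 − 2·16.75 = 108.75.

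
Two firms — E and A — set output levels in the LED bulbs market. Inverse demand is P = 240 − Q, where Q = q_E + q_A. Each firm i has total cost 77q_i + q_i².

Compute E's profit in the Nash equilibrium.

Firm E's profit: π = q_E(240 − (q_E + q_A)) − 77q_E − q_E².
∂π/∂q_E = 163 − 4q_E − q_A = 0, so q_E = 40.75 − 0.25q_A.
By symmetry q_A = q_E; substituting into the reaction function, 1.25q_E = 40.75 and q_E = 32.6.
Price P = 240 − 65.2 = 174.8.
E's profit: (174.8 − 77)·32.6 − (32.6)² = 2125.52.

2125.52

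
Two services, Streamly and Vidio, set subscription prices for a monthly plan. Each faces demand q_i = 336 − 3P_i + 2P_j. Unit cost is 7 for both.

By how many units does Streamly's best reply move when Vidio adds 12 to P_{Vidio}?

Streamly's profit: π = (P_{Streamly} − 7)(336 − 3P_{Streamly} + 2P_{Vidio}).
∂π/∂P_{Streamly} = 357 − 6P_{Streamly} + 2P_{Vidio} = 0 ⇒ P_{Streamly} = 59.5 + (1/3)P_{Vidio}.
The reaction-function slope is 1/3, so a 12-unit rise in P_{Vidio} moves P_{Streamly} by 1/3 × 12 = 4. Streamly's best response rises — the actions are strategic complements.

4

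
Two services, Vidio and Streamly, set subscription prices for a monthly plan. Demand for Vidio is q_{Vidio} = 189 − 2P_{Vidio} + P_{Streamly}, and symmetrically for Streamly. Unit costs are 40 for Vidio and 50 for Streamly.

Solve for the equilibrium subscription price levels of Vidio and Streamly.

Vidio's profit: π = (P_{Vidio} − 40)(189 − 2P_{Vidio} + P_{Streamly}).
∂π/∂P_{Vidio} = 269 − 4P_{Vidio} + P_{Streamly} = 0 ⇒ P_{Vidio} = 67.25 + 0.25P_{Streamly}.
Similarly P_{Streamly} = 72.25 + 0.25P_{Vidio}.
Solving the two reaction functions simultaneously: (1 − (0.25)(0.25))P_{Vidio} = 67.25 + 0.25·72.25, so 0.9375P_{Vidio} = 85.3125 and P_{Vidio} = 91.
Then P_{Streamly} = 72.25 + 0.25·91 = 95.

91, 95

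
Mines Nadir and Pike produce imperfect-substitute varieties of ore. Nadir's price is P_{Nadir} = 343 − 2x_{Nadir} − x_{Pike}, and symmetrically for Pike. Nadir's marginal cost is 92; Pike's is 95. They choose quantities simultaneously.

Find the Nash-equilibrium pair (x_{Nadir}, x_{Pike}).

50.4, 49.4

Mine Nadir's profit: π = x_{Nadir}(343 − 2x_{Nadir} − x_{Pike}) − 92x_{Nadir}.
∂π/∂x_{Nadir} = 251 − 4x_{Nadir} − x_{Pike} = 0 ⇒ x_{Nadir} = 62.75 − 0.25x_{Pike}.
Similarly x_{Pike} = 62 − 0.25x_{Nadir}.
Plugging x_{Pike} into Nadir's best response: x_{Nadir} = 62.75 − 0.25(62 − 0.25x_{Nadir}) ⇒ 0.9375x_{Nadir} = 47.25, so x_{Nadir} = 50.4.
Then x_{Pike} = 62 − 0.25·50.4 = 49.4.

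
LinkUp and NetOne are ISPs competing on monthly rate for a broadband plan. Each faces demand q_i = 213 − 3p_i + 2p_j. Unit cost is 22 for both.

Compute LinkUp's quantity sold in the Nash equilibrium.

LinkUp's profit: π = (p_{LinkUp} − 22)(213 − 3p_{LinkUp} + 2p_{NetOne}).
∂π/∂p_{LinkUp} = 279 − 6p_{LinkUp} + 2p_{NetOne} = 0 ⇒ p_{LinkUp} = 46.5 + (1/3)p_{NetOne}.
Setting p_{LinkUp} = p_{NetOne} in the reaction function: p_{LinkUp} = 46.5 + (1/3)p_{LinkUp}, so p_{LinkUp} = 46.5 / (2/3) = 69.75.
q_{LinkUp} = 213 − 3·69.75 + 2·69.75 = 143.25.

143.25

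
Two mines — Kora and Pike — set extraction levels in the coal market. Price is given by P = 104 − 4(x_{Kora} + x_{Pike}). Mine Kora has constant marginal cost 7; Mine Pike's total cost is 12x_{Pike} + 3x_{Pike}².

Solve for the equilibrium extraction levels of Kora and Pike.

Mine Kora's profit: π = x_{Kora}(104 − 4(x_{Kora} + x_{Pike})) − 7x_{Kora}.
∂π/∂x_{Kora} = 97 − 8x_{Kora} − 4x_{Pike} = 0, so x_{Kora} = 12.125 − 0.5x_{Pike}.
For Pike: ∂π/∂x_{Pike} = 92 − 14x_{Pike} − 4x_{Kora} = 0 ⇒ x_{Pike} = 46/7 − (2/7)x_{Kora}.
Substituting the second reaction function into the first: x_{Kora} = 12.125 − 0.5(46/7 − (2/7)x_{Kora}), which gives (6/7)x_{Kora} = 495/56 ⇒ x_{Kora} = 10.3125.
Then x_{Pike} = 46/7 − (2/7)·10.3125 = 3.625.

10.3125, 3.625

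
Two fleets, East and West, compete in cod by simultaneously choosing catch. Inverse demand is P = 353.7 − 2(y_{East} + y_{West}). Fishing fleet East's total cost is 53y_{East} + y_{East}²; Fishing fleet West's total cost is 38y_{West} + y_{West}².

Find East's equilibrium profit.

4029.6675

Fishing fleet East's profit: π = y_{East}(353.7 − 2(y_{East} + y_{West})) − 53y_{East} − y_{East}².
∂π/∂y_{East} = 300.7 − 6y_{East} − 2y_{West} = 0, so y_{East} = 3007/60 − (1/3)y_{West}.
By the same steps for West: y_{West} = 3157/60 − (1/3)y_{East}.
Plugging y_{West} into East's best response: y_{East} = 3007/60 − (1/3)(3157/60 − (1/3)y_{East}) ⇒ (8/9)y_{East} = 1466/45, so y_{East} = 36.65.
Then y_{West} = 3157/60 − (1/3)·36.65 = 40.4.
Price P = 353.7 − 2·77.05 = 199.6.
East's profit: (199.6 − 53)·36.65 − (36.65)² = 4029.6675.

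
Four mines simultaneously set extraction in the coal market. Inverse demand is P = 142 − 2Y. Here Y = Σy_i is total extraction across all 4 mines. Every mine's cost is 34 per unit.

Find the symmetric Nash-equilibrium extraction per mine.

A representative mine's profit is π_i = y_i(142 − 2Y) − 34y_i, with Y = y_i + Σ_{j≠i} y_j.
First-order condition: 108 − 4y_i − 2Σ_{j≠i} y_j = 0.
In a symmetric equilibrium every mine chooses the same y, so Σ_{j≠i} y_j = 3y. The condition becomes 108 − 10y = 0, giving y = 108/10 = 10.8.

10.8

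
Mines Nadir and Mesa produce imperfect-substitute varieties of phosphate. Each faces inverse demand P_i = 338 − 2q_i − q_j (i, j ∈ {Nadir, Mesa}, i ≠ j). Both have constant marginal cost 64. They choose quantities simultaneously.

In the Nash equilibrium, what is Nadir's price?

173.6

Mine Nadir's profit: π = q_{Nadir}(338 − 2q_{Nadir} − q_{Mesa}) − 64q_{Nadir}.
∂π/∂q_{Nadir} = 274 − 4q_{Nadir} − q_{Mesa} = 0 ⇒ q_{Nadir} = 68.5 − 0.25q_{Mesa}.
Setting q_{Nadir} = q_{Mesa} in the reaction function: q_{Nadir} = 68.5 − 0.25q_{Nadir}, so q_{Nadir} = 68.5 / 1.25 = 54.8.
P_{Nadir} = 338 − 2·54.8 − 54.8 = 173.6.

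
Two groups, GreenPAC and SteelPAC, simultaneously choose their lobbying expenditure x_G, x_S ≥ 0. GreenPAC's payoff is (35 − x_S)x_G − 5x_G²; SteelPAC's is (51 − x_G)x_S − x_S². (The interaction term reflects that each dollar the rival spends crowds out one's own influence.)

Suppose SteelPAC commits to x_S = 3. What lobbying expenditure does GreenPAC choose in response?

Expanding GreenPAC's payoff: 35x_G − x_Sx_G − 5x_G².
∂π/∂x_G = 35 − x_S − 10x_G = 0, so x_G = 3.5 − 0.1x_S.
At x_S = 3: x_G = 3.5 − 0.1·3 = 3.2.

3.2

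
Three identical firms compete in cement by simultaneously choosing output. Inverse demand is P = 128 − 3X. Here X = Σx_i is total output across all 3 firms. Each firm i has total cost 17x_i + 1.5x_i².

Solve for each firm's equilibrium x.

A representative firm's profit is π_i = x_i(128 − 3X) − 17x_i − 1.5x_i², with X = x_i + Σ_{j≠i} x_j.
First-order condition: 111 − 9x_i − 3Σ_{j≠i} x_j = 0.
In a symmetric equilibrium every firm chooses the same x, so Σ_{j≠i} x_j = 2x. The condition becomes 111 − 15x = 0, giving x = 111/15 = 7.4.

7.4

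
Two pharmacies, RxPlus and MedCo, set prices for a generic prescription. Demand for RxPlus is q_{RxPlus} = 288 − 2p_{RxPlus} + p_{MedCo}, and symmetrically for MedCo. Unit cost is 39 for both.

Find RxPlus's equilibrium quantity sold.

166

RxPlus's profit: π = (p_{RxPlus} − 39)(288 − 2p_{RxPlus} + p_{MedCo}).
∂π/∂p_{RxPlus} = 366 − 4p_{RxPlus} + p_{MedCo} = 0 ⇒ p_{RxPlus} = 91.5 + 0.25p_{MedCo}.
By symmetry p_{MedCo} = p_{RxPlus}; substituting into the reaction function, 0.75p_{RxPlus} = 91.5 and p_{RxPlus} = 122.
q_{RxPlus} = 288 − 2·122 + 122 = 166.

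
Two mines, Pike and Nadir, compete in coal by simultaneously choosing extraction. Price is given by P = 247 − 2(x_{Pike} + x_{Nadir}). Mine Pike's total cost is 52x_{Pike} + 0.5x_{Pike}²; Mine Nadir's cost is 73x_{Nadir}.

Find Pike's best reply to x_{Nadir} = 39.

Mine Pike's profit: π = x_{Pike}(247 − 2(x_{Pike} + x_{Nadir})) − 52x_{Pike} − 0.5x_{Pike}².
∂π/∂x_{Pike} = 195 − 5x_{Pike} − 2x_{Nadir} = 0, so x_{Pike} = 39 − 0.4x_{Nadir}.
At x_{Nadir} = 39: x_{Pike} = 39 − 0.4·39 = 23.4.

23.4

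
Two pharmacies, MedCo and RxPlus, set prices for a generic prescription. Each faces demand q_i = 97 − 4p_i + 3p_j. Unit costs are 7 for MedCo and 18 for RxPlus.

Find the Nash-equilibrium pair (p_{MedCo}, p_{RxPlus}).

27.4, 31.4

MedCo's profit: π = (p_{MedCo} − 7)(97 − 4p_{MedCo} + 3p_{RxPlus}).
∂π/∂p_{MedCo} = 125 − 8p_{MedCo} + 3p_{RxPlus} = 0 ⇒ p_{MedCo} = 15.625 + 0.375p_{RxPlus}.
Similarly p_{RxPlus} = 21.125 + 0.375p_{MedCo}.
Plugging p_{RxPlus} into MedCo's best response: p_{MedCo} = 15.625 + 0.375(21.125 + 0.375p_{MedCo}) ⇒ (55/64)p_{MedCo} = 1507/64, so p_{MedCo} = 27.4.
Then p_{RxPlus} = 21.125 + 0.375·27.4 = 31.4.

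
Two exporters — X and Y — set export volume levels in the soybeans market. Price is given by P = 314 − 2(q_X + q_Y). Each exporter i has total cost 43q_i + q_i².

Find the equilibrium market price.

178.5

Exporter X's profit: π = q_X(314 − 2(q_X + q_Y)) − 43q_X − q_X².
∂π/∂q_X = 271 − 6q_X − 2q_Y = 0, so q_X = 271/6 − (1/3)q_Y.
Setting q_X = q_Y in the reaction function: q_X = 271/6 − (1/3)q_X, so q_X = (271/6) / (4/3) = 33.875.
Equilibrium price: P = 314 − 2·67.75 = 178.5.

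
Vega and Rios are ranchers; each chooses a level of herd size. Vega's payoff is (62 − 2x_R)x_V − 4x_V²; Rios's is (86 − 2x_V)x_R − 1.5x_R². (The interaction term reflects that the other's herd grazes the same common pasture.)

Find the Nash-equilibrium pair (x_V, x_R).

0.7, 28.2

Expanding Vega's payoff: 62x_V − 2x_Rx_V − 4x_V².
∂π/∂x_V = 62 − 2x_R − 8x_V = 0, so x_V = 7.75 − 0.25x_R.
Likewise for Rios: x_R = 86/3 − (2/3)x_V.
Plugging x_R into Vega's best response: x_V = 7.75 − 0.25(86/3 − (2/3)x_V) ⇒ (5/6)x_V = 7/12, so x_V = 0.7.
Then x_R = 86/3 − (2/3)·0.7 = 28.2.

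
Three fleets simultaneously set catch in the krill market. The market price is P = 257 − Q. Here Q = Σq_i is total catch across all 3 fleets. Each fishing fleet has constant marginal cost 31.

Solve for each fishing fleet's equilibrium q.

A representative fishing fleet's profit is π_i = q_i(257 − Q) − 31q_i, with Q = q_i + Σ_{j≠i} q_j.
First-order condition: 226 − 2q_i − Σ_{j≠i} q_j = 0.
Imposing symmetry (q_j = q for all j) turns Σ_{j≠i} q_j into 2q, so 226 = 4q and q = 56.5.

56.5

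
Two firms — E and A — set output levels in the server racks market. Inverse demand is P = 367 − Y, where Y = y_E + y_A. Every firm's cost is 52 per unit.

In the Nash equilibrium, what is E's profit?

11025

Firm E's profit: π = y_E(367 − (y_E + y_A)) − 52y_E.
∂π/∂y_E = 315 − 2y_E − y_A = 0, so y_E = 157.5 − 0.5y_A.
Setting y_E = y_A in the reaction function: y_E = 157.5 − 0.5y_E, so y_E = 157.5 / 1.5 = 105.
Price P = 367 − 210 = 157.
E's profit: (157 − 52)·105 = 11025.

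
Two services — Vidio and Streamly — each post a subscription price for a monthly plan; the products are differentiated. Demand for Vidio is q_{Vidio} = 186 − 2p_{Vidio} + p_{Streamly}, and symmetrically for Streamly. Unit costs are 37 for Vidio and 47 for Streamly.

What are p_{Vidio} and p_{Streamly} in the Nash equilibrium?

Vidio's profit: π = (p_{Vidio} − 37)(186 − 2p_{Vidio} + p_{Streamly}).
∂π/∂p_{Vidio} = 260 − 4p_{Vidio} + p_{Streamly} = 0 ⇒ p_{Vidio} = 65 + 0.25p_{Streamly}.
Similarly p_{Streamly} = 70 + 0.25p_{Vidio}.
Substituting the second reaction function into the first: p_{Vidio} = 65 + 0.25(70 + 0.25p_{Vidio}), which gives 0.9375p_{Vidio} = 82.5 ⇒ p_{Vidio} = 88.
Then p_{Streamly} = 70 + 0.25·88 = 92.

88, 92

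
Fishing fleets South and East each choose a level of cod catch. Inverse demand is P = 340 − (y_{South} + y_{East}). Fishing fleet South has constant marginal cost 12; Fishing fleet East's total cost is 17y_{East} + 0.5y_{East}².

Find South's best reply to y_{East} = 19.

Fishing fleet South's profit: π = y_{South}(340 − (y_{South} + y_{East})) − 12y_{South}.
∂π/∂y_{South} = 328 − 2y_{South} − y_{East} = 0, so y_{South} = 164 − 0.5y_{East}.
At y_{East} = 19: y_{South} = 164 − 0.5·19 = 154.5.

154.5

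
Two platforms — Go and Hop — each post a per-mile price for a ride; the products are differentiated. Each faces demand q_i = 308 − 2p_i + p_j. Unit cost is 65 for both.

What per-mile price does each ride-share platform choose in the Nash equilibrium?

146

Go's profit: π = (p_{Go} − 65)(308 − 2p_{Go} + p_{Hop}).
∂π/∂p_{Go} = 438 − 4p_{Go} + p_{Hop} = 0 ⇒ p_{Go} = 109.5 + 0.25p_{Hop}.
The game is symmetric, so in equilibrium p_{Hop} = p_{Go}: the reaction function gives 0.75p_{Go} = 109.5, hence p_{Go} = 146.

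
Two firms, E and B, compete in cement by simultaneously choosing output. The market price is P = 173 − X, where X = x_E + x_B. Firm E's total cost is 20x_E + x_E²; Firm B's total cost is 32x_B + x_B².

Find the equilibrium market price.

Firm E's profit: π = x_E(173 − (x_E + x_B)) − 20x_E − x_E².
∂π/∂x_E = 153 − 4x_E − x_B = 0, so x_E = 38.25 − 0.25x_B.
By the same steps for B: x_B = 35.25 − 0.25x_E.
Solving the two reaction functions simultaneously: (1 − (−0.25)(−0.25))x_E = 38.25 − 0.25·35.25, so 0.9375x_E = 29.4375 and x_E = 31.4.
Then x_B = 35.25 − 0.25·31.4 = 27.4.
Equilibrium price: P = 173 − 58.8 = 114.2.

114.2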